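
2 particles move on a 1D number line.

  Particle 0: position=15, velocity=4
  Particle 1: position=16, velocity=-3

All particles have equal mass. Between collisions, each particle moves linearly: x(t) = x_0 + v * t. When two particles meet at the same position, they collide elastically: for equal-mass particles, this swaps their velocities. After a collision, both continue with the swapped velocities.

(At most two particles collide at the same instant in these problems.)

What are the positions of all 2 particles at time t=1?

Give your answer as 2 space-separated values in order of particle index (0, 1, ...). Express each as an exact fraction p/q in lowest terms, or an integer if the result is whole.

Answer: 13 19

Derivation:
Collision at t=1/7: particles 0 and 1 swap velocities; positions: p0=109/7 p1=109/7; velocities now: v0=-3 v1=4
Advance to t=1 (no further collisions before then); velocities: v0=-3 v1=4; positions = 13 19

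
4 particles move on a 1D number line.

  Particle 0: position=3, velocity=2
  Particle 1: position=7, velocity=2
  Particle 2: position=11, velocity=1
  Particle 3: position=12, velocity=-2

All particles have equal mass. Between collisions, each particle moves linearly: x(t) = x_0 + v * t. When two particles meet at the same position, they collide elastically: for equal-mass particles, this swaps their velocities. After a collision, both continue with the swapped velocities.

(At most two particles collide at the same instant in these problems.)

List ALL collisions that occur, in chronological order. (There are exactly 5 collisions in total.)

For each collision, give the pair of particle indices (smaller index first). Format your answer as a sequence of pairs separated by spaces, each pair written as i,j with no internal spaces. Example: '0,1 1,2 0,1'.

Answer: 2,3 1,2 0,1 2,3 1,2

Derivation:
Collision at t=1/3: particles 2 and 3 swap velocities; positions: p0=11/3 p1=23/3 p2=34/3 p3=34/3; velocities now: v0=2 v1=2 v2=-2 v3=1
Collision at t=5/4: particles 1 and 2 swap velocities; positions: p0=11/2 p1=19/2 p2=19/2 p3=49/4; velocities now: v0=2 v1=-2 v2=2 v3=1
Collision at t=9/4: particles 0 and 1 swap velocities; positions: p0=15/2 p1=15/2 p2=23/2 p3=53/4; velocities now: v0=-2 v1=2 v2=2 v3=1
Collision at t=4: particles 2 and 3 swap velocities; positions: p0=4 p1=11 p2=15 p3=15; velocities now: v0=-2 v1=2 v2=1 v3=2
Collision at t=8: particles 1 and 2 swap velocities; positions: p0=-4 p1=19 p2=19 p3=23; velocities now: v0=-2 v1=1 v2=2 v3=2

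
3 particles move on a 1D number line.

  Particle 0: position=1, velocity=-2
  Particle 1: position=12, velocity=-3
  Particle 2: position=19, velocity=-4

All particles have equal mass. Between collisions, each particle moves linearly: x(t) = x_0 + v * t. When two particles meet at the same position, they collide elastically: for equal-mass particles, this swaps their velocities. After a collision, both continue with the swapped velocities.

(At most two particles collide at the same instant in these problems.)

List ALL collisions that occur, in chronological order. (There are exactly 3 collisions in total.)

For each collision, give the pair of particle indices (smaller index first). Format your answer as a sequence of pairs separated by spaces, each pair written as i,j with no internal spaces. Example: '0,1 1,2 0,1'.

Collision at t=7: particles 1 and 2 swap velocities; positions: p0=-13 p1=-9 p2=-9; velocities now: v0=-2 v1=-4 v2=-3
Collision at t=9: particles 0 and 1 swap velocities; positions: p0=-17 p1=-17 p2=-15; velocities now: v0=-4 v1=-2 v2=-3
Collision at t=11: particles 1 and 2 swap velocities; positions: p0=-25 p1=-21 p2=-21; velocities now: v0=-4 v1=-3 v2=-2

Answer: 1,2 0,1 1,2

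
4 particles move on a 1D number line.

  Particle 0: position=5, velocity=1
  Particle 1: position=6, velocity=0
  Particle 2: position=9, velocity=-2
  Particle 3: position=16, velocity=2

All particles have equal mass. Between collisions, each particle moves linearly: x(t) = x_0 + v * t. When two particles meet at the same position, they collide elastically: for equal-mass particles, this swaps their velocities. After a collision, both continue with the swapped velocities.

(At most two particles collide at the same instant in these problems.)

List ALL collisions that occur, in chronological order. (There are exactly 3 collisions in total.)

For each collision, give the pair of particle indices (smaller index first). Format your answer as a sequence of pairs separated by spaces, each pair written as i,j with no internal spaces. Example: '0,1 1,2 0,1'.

Answer: 0,1 1,2 0,1

Derivation:
Collision at t=1: particles 0 and 1 swap velocities; positions: p0=6 p1=6 p2=7 p3=18; velocities now: v0=0 v1=1 v2=-2 v3=2
Collision at t=4/3: particles 1 and 2 swap velocities; positions: p0=6 p1=19/3 p2=19/3 p3=56/3; velocities now: v0=0 v1=-2 v2=1 v3=2
Collision at t=3/2: particles 0 and 1 swap velocities; positions: p0=6 p1=6 p2=13/2 p3=19; velocities now: v0=-2 v1=0 v2=1 v3=2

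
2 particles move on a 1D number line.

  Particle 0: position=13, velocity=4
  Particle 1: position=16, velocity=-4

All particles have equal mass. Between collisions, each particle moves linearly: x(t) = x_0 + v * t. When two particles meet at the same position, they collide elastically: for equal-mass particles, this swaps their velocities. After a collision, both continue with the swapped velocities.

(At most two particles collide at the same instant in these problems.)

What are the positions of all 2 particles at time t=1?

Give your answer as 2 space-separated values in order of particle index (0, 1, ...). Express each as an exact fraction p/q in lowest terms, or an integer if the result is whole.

Collision at t=3/8: particles 0 and 1 swap velocities; positions: p0=29/2 p1=29/2; velocities now: v0=-4 v1=4
Advance to t=1 (no further collisions before then); velocities: v0=-4 v1=4; positions = 12 17

Answer: 12 17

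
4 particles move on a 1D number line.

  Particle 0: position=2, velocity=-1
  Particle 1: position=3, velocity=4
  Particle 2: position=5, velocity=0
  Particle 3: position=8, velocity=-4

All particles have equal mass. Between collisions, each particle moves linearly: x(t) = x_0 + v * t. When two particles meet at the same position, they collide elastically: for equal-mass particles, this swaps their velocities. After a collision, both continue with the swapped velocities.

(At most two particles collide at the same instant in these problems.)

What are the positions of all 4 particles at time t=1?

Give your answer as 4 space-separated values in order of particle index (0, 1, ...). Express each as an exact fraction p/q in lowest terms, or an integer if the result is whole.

Collision at t=1/2: particles 1 and 2 swap velocities; positions: p0=3/2 p1=5 p2=5 p3=6; velocities now: v0=-1 v1=0 v2=4 v3=-4
Collision at t=5/8: particles 2 and 3 swap velocities; positions: p0=11/8 p1=5 p2=11/2 p3=11/2; velocities now: v0=-1 v1=0 v2=-4 v3=4
Collision at t=3/4: particles 1 and 2 swap velocities; positions: p0=5/4 p1=5 p2=5 p3=6; velocities now: v0=-1 v1=-4 v2=0 v3=4
Advance to t=1 (no further collisions before then); velocities: v0=-1 v1=-4 v2=0 v3=4; positions = 1 4 5 7

Answer: 1 4 5 7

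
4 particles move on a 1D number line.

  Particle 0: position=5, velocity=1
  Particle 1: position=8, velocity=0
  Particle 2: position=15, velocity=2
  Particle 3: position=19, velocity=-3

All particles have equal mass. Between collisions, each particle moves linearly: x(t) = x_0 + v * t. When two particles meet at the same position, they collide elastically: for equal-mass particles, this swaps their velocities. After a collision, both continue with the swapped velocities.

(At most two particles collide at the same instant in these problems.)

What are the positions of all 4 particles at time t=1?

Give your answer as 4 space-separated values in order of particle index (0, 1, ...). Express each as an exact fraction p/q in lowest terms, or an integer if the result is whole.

Answer: 6 8 16 17

Derivation:
Collision at t=4/5: particles 2 and 3 swap velocities; positions: p0=29/5 p1=8 p2=83/5 p3=83/5; velocities now: v0=1 v1=0 v2=-3 v3=2
Advance to t=1 (no further collisions before then); velocities: v0=1 v1=0 v2=-3 v3=2; positions = 6 8 16 17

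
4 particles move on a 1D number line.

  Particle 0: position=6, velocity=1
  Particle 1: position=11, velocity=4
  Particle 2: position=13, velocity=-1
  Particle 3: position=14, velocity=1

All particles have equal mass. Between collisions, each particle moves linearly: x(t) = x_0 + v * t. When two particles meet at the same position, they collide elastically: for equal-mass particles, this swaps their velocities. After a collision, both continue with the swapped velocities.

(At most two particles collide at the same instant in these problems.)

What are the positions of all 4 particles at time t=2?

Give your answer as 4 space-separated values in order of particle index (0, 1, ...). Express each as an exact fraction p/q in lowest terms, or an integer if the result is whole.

Collision at t=2/5: particles 1 and 2 swap velocities; positions: p0=32/5 p1=63/5 p2=63/5 p3=72/5; velocities now: v0=1 v1=-1 v2=4 v3=1
Collision at t=1: particles 2 and 3 swap velocities; positions: p0=7 p1=12 p2=15 p3=15; velocities now: v0=1 v1=-1 v2=1 v3=4
Advance to t=2 (no further collisions before then); velocities: v0=1 v1=-1 v2=1 v3=4; positions = 8 11 16 19

Answer: 8 11 16 19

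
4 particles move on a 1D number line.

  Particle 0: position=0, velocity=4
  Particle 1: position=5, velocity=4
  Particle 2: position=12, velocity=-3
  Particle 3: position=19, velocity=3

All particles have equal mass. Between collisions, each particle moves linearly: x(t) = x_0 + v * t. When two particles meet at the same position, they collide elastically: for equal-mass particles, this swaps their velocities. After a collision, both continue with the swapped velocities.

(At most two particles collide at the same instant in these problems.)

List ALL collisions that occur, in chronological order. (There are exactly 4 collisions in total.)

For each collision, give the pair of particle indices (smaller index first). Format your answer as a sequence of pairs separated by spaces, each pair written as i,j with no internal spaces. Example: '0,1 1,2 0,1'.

Collision at t=1: particles 1 and 2 swap velocities; positions: p0=4 p1=9 p2=9 p3=22; velocities now: v0=4 v1=-3 v2=4 v3=3
Collision at t=12/7: particles 0 and 1 swap velocities; positions: p0=48/7 p1=48/7 p2=83/7 p3=169/7; velocities now: v0=-3 v1=4 v2=4 v3=3
Collision at t=14: particles 2 and 3 swap velocities; positions: p0=-30 p1=56 p2=61 p3=61; velocities now: v0=-3 v1=4 v2=3 v3=4
Collision at t=19: particles 1 and 2 swap velocities; positions: p0=-45 p1=76 p2=76 p3=81; velocities now: v0=-3 v1=3 v2=4 v3=4

Answer: 1,2 0,1 2,3 1,2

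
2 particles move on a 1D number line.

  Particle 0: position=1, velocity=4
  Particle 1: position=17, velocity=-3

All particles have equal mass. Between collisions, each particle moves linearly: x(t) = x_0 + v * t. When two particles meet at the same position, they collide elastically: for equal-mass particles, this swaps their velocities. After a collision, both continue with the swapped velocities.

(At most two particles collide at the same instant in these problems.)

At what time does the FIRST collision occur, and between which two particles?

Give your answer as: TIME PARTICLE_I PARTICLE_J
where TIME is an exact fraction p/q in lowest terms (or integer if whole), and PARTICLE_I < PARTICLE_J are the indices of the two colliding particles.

Answer: 16/7 0 1

Derivation:
Pair (0,1): pos 1,17 vel 4,-3 -> gap=16, closing at 7/unit, collide at t=16/7
Earliest collision: t=16/7 between 0 and 1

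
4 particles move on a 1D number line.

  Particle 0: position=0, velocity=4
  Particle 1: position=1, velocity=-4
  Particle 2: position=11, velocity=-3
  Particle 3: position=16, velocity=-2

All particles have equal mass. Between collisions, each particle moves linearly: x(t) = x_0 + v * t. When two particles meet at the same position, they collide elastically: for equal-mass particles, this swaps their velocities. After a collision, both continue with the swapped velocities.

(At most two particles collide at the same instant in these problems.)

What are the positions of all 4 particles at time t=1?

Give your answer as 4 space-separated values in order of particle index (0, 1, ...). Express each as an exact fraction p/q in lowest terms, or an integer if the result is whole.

Answer: -3 4 8 14

Derivation:
Collision at t=1/8: particles 0 and 1 swap velocities; positions: p0=1/2 p1=1/2 p2=85/8 p3=63/4; velocities now: v0=-4 v1=4 v2=-3 v3=-2
Advance to t=1 (no further collisions before then); velocities: v0=-4 v1=4 v2=-3 v3=-2; positions = -3 4 8 14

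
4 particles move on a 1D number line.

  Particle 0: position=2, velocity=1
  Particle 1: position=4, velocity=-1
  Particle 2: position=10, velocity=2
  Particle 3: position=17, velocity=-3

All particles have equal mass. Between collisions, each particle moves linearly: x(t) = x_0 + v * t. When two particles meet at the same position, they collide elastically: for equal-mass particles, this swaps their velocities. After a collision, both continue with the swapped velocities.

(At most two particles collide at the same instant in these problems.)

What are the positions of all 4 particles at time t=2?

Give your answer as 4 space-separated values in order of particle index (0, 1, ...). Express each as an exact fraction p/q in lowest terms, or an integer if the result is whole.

Collision at t=1: particles 0 and 1 swap velocities; positions: p0=3 p1=3 p2=12 p3=14; velocities now: v0=-1 v1=1 v2=2 v3=-3
Collision at t=7/5: particles 2 and 3 swap velocities; positions: p0=13/5 p1=17/5 p2=64/5 p3=64/5; velocities now: v0=-1 v1=1 v2=-3 v3=2
Advance to t=2 (no further collisions before then); velocities: v0=-1 v1=1 v2=-3 v3=2; positions = 2 4 11 14

Answer: 2 4 11 14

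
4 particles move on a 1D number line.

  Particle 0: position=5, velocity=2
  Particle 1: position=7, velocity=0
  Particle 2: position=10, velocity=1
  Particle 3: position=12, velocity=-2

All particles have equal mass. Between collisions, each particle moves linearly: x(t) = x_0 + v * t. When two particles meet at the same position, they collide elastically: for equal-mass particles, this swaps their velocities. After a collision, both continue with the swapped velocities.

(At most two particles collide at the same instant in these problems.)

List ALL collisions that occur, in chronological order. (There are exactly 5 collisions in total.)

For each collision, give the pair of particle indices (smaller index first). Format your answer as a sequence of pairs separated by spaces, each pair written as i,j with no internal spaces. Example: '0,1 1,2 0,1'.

Collision at t=2/3: particles 2 and 3 swap velocities; positions: p0=19/3 p1=7 p2=32/3 p3=32/3; velocities now: v0=2 v1=0 v2=-2 v3=1
Collision at t=1: particles 0 and 1 swap velocities; positions: p0=7 p1=7 p2=10 p3=11; velocities now: v0=0 v1=2 v2=-2 v3=1
Collision at t=7/4: particles 1 and 2 swap velocities; positions: p0=7 p1=17/2 p2=17/2 p3=47/4; velocities now: v0=0 v1=-2 v2=2 v3=1
Collision at t=5/2: particles 0 and 1 swap velocities; positions: p0=7 p1=7 p2=10 p3=25/2; velocities now: v0=-2 v1=0 v2=2 v3=1
Collision at t=5: particles 2 and 3 swap velocities; positions: p0=2 p1=7 p2=15 p3=15; velocities now: v0=-2 v1=0 v2=1 v3=2

Answer: 2,3 0,1 1,2 0,1 2,3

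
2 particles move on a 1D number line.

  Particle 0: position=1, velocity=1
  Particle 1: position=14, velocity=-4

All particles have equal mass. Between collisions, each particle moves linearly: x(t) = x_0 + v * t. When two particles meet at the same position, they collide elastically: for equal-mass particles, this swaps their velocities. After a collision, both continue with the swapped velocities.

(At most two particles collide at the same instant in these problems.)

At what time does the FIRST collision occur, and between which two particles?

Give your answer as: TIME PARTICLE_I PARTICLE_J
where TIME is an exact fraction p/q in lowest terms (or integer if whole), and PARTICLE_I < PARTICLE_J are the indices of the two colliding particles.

Pair (0,1): pos 1,14 vel 1,-4 -> gap=13, closing at 5/unit, collide at t=13/5
Earliest collision: t=13/5 between 0 and 1

Answer: 13/5 0 1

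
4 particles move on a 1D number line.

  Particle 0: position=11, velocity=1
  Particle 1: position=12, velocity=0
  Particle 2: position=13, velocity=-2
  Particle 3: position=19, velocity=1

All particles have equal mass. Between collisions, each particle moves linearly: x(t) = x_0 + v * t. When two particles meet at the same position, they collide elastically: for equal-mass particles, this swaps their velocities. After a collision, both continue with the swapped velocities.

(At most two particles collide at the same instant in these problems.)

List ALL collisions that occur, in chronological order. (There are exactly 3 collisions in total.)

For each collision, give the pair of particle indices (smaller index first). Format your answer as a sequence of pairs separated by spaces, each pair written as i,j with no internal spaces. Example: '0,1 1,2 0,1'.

Answer: 1,2 0,1 1,2

Derivation:
Collision at t=1/2: particles 1 and 2 swap velocities; positions: p0=23/2 p1=12 p2=12 p3=39/2; velocities now: v0=1 v1=-2 v2=0 v3=1
Collision at t=2/3: particles 0 and 1 swap velocities; positions: p0=35/3 p1=35/3 p2=12 p3=59/3; velocities now: v0=-2 v1=1 v2=0 v3=1
Collision at t=1: particles 1 and 2 swap velocities; positions: p0=11 p1=12 p2=12 p3=20; velocities now: v0=-2 v1=0 v2=1 v3=1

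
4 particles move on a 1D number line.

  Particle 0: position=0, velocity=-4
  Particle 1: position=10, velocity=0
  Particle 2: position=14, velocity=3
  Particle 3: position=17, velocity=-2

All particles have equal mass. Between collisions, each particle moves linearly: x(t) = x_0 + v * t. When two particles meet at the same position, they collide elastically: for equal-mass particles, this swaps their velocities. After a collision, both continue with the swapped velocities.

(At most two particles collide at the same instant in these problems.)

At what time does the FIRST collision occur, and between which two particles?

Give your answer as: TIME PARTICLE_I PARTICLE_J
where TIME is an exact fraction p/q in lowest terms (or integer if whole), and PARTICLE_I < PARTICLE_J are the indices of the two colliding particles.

Pair (0,1): pos 0,10 vel -4,0 -> not approaching (rel speed -4 <= 0)
Pair (1,2): pos 10,14 vel 0,3 -> not approaching (rel speed -3 <= 0)
Pair (2,3): pos 14,17 vel 3,-2 -> gap=3, closing at 5/unit, collide at t=3/5
Earliest collision: t=3/5 between 2 and 3

Answer: 3/5 2 3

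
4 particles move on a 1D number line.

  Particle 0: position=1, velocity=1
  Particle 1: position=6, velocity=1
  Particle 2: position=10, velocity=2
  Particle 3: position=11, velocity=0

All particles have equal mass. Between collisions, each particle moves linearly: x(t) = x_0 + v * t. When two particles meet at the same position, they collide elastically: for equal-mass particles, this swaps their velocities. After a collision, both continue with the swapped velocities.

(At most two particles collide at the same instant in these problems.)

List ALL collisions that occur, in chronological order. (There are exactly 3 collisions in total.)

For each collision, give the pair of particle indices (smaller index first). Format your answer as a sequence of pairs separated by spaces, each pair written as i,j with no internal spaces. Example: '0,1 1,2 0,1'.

Collision at t=1/2: particles 2 and 3 swap velocities; positions: p0=3/2 p1=13/2 p2=11 p3=11; velocities now: v0=1 v1=1 v2=0 v3=2
Collision at t=5: particles 1 and 2 swap velocities; positions: p0=6 p1=11 p2=11 p3=20; velocities now: v0=1 v1=0 v2=1 v3=2
Collision at t=10: particles 0 and 1 swap velocities; positions: p0=11 p1=11 p2=16 p3=30; velocities now: v0=0 v1=1 v2=1 v3=2

Answer: 2,3 1,2 0,1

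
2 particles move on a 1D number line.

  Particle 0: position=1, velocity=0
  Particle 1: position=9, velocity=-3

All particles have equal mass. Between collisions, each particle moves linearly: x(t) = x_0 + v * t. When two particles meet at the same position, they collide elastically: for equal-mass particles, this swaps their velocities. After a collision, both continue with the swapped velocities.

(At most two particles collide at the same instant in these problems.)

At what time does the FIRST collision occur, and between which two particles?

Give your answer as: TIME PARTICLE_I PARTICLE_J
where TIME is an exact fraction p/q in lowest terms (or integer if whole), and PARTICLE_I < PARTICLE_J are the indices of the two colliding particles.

Pair (0,1): pos 1,9 vel 0,-3 -> gap=8, closing at 3/unit, collide at t=8/3
Earliest collision: t=8/3 between 0 and 1

Answer: 8/3 0 1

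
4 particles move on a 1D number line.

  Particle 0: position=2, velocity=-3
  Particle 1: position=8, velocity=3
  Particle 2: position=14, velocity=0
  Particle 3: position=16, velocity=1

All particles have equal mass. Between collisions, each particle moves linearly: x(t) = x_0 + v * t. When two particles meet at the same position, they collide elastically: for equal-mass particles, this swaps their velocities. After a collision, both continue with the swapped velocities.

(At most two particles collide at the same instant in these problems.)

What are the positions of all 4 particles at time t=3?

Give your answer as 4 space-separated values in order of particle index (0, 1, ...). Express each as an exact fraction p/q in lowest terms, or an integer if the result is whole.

Answer: -7 14 17 19

Derivation:
Collision at t=2: particles 1 and 2 swap velocities; positions: p0=-4 p1=14 p2=14 p3=18; velocities now: v0=-3 v1=0 v2=3 v3=1
Advance to t=3 (no further collisions before then); velocities: v0=-3 v1=0 v2=3 v3=1; positions = -7 14 17 19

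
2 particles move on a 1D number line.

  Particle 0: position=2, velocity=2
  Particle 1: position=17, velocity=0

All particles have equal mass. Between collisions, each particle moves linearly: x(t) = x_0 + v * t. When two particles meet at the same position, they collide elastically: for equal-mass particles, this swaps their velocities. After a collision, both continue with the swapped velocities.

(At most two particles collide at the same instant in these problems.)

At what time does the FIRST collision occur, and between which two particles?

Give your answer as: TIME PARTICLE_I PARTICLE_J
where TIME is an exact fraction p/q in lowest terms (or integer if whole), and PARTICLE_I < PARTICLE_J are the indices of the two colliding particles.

Pair (0,1): pos 2,17 vel 2,0 -> gap=15, closing at 2/unit, collide at t=15/2
Earliest collision: t=15/2 between 0 and 1

Answer: 15/2 0 1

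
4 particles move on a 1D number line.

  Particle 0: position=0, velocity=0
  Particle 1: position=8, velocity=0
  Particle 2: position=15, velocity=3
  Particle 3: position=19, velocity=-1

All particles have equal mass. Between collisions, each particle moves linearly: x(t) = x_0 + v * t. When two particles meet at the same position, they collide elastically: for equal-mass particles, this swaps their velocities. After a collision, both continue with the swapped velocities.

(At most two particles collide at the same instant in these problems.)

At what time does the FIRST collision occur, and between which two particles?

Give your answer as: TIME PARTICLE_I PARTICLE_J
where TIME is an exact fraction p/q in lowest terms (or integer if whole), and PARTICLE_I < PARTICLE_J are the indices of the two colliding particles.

Answer: 1 2 3

Derivation:
Pair (0,1): pos 0,8 vel 0,0 -> not approaching (rel speed 0 <= 0)
Pair (1,2): pos 8,15 vel 0,3 -> not approaching (rel speed -3 <= 0)
Pair (2,3): pos 15,19 vel 3,-1 -> gap=4, closing at 4/unit, collide at t=1
Earliest collision: t=1 between 2 and 3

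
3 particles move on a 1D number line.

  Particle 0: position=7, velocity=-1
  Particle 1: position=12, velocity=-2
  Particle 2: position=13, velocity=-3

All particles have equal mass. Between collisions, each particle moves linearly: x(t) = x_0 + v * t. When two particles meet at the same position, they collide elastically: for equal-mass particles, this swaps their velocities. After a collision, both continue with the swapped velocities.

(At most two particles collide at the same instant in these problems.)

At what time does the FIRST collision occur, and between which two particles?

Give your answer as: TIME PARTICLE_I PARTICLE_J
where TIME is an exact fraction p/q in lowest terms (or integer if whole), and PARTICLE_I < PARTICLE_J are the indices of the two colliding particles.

Answer: 1 1 2

Derivation:
Pair (0,1): pos 7,12 vel -1,-2 -> gap=5, closing at 1/unit, collide at t=5
Pair (1,2): pos 12,13 vel -2,-3 -> gap=1, closing at 1/unit, collide at t=1
Earliest collision: t=1 between 1 and 2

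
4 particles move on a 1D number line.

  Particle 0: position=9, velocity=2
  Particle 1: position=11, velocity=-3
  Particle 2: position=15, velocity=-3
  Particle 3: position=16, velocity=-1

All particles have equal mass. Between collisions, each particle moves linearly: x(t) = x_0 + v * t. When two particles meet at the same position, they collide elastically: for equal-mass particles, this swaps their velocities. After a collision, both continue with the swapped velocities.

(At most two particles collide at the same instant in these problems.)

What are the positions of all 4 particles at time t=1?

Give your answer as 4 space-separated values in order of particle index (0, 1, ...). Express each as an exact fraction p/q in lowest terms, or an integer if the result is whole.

Answer: 8 11 12 15

Derivation:
Collision at t=2/5: particles 0 and 1 swap velocities; positions: p0=49/5 p1=49/5 p2=69/5 p3=78/5; velocities now: v0=-3 v1=2 v2=-3 v3=-1
Advance to t=1 (no further collisions before then); velocities: v0=-3 v1=2 v2=-3 v3=-1; positions = 8 11 12 15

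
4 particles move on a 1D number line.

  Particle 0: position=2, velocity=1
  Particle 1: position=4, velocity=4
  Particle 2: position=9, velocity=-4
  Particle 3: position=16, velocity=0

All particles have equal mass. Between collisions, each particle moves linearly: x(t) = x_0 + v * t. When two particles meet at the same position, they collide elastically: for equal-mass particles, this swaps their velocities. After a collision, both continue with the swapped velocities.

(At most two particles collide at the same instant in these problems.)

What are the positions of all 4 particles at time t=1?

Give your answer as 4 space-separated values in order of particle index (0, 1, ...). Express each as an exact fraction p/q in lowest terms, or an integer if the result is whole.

Collision at t=5/8: particles 1 and 2 swap velocities; positions: p0=21/8 p1=13/2 p2=13/2 p3=16; velocities now: v0=1 v1=-4 v2=4 v3=0
Advance to t=1 (no further collisions before then); velocities: v0=1 v1=-4 v2=4 v3=0; positions = 3 5 8 16

Answer: 3 5 8 16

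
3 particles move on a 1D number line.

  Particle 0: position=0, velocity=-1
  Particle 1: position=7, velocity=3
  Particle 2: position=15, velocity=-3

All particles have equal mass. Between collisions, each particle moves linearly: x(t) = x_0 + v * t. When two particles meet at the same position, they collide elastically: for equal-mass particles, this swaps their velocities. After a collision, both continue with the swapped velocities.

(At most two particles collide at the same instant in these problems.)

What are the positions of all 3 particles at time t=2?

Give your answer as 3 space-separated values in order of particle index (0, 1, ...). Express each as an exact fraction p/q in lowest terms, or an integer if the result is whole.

Answer: -2 9 13

Derivation:
Collision at t=4/3: particles 1 and 2 swap velocities; positions: p0=-4/3 p1=11 p2=11; velocities now: v0=-1 v1=-3 v2=3
Advance to t=2 (no further collisions before then); velocities: v0=-1 v1=-3 v2=3; positions = -2 9 13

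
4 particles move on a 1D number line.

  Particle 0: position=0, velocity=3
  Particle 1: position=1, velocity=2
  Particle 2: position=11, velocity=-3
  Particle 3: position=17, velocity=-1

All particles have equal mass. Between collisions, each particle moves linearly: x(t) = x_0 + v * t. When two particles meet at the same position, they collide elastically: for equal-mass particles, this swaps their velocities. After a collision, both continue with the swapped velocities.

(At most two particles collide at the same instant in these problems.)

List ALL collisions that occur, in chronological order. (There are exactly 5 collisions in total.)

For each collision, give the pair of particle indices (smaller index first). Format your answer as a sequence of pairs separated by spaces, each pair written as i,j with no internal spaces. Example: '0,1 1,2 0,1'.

Collision at t=1: particles 0 and 1 swap velocities; positions: p0=3 p1=3 p2=8 p3=16; velocities now: v0=2 v1=3 v2=-3 v3=-1
Collision at t=11/6: particles 1 and 2 swap velocities; positions: p0=14/3 p1=11/2 p2=11/2 p3=91/6; velocities now: v0=2 v1=-3 v2=3 v3=-1
Collision at t=2: particles 0 and 1 swap velocities; positions: p0=5 p1=5 p2=6 p3=15; velocities now: v0=-3 v1=2 v2=3 v3=-1
Collision at t=17/4: particles 2 and 3 swap velocities; positions: p0=-7/4 p1=19/2 p2=51/4 p3=51/4; velocities now: v0=-3 v1=2 v2=-1 v3=3
Collision at t=16/3: particles 1 and 2 swap velocities; positions: p0=-5 p1=35/3 p2=35/3 p3=16; velocities now: v0=-3 v1=-1 v2=2 v3=3

Answer: 0,1 1,2 0,1 2,3 1,2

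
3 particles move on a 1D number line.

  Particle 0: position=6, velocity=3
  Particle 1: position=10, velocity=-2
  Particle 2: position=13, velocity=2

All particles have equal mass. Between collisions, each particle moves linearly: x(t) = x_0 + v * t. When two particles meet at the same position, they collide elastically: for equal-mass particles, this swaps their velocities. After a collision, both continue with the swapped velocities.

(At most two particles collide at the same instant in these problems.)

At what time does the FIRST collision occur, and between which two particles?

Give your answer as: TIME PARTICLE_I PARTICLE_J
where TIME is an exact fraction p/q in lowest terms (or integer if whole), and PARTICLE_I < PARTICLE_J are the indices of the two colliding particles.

Pair (0,1): pos 6,10 vel 3,-2 -> gap=4, closing at 5/unit, collide at t=4/5
Pair (1,2): pos 10,13 vel -2,2 -> not approaching (rel speed -4 <= 0)
Earliest collision: t=4/5 between 0 and 1

Answer: 4/5 0 1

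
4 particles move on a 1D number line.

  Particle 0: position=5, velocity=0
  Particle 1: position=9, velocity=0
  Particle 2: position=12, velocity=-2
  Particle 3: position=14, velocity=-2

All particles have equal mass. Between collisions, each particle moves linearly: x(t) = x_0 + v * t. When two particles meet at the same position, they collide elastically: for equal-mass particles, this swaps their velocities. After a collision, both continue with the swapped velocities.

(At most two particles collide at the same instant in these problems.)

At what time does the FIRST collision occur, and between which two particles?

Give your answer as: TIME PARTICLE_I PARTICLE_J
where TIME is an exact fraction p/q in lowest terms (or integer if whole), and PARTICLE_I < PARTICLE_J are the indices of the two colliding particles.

Pair (0,1): pos 5,9 vel 0,0 -> not approaching (rel speed 0 <= 0)
Pair (1,2): pos 9,12 vel 0,-2 -> gap=3, closing at 2/unit, collide at t=3/2
Pair (2,3): pos 12,14 vel -2,-2 -> not approaching (rel speed 0 <= 0)
Earliest collision: t=3/2 between 1 and 2

Answer: 3/2 1 2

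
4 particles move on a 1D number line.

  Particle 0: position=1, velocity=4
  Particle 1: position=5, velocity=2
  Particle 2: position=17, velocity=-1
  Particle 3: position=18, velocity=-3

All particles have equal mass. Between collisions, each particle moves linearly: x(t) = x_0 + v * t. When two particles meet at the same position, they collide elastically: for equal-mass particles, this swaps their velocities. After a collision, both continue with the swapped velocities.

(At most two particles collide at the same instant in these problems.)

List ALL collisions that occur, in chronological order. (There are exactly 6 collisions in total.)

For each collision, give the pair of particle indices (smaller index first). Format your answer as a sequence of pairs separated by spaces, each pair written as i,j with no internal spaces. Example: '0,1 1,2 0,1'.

Collision at t=1/2: particles 2 and 3 swap velocities; positions: p0=3 p1=6 p2=33/2 p3=33/2; velocities now: v0=4 v1=2 v2=-3 v3=-1
Collision at t=2: particles 0 and 1 swap velocities; positions: p0=9 p1=9 p2=12 p3=15; velocities now: v0=2 v1=4 v2=-3 v3=-1
Collision at t=17/7: particles 1 and 2 swap velocities; positions: p0=69/7 p1=75/7 p2=75/7 p3=102/7; velocities now: v0=2 v1=-3 v2=4 v3=-1
Collision at t=13/5: particles 0 and 1 swap velocities; positions: p0=51/5 p1=51/5 p2=57/5 p3=72/5; velocities now: v0=-3 v1=2 v2=4 v3=-1
Collision at t=16/5: particles 2 and 3 swap velocities; positions: p0=42/5 p1=57/5 p2=69/5 p3=69/5; velocities now: v0=-3 v1=2 v2=-1 v3=4
Collision at t=4: particles 1 and 2 swap velocities; positions: p0=6 p1=13 p2=13 p3=17; velocities now: v0=-3 v1=-1 v2=2 v3=4

Answer: 2,3 0,1 1,2 0,1 2,3 1,2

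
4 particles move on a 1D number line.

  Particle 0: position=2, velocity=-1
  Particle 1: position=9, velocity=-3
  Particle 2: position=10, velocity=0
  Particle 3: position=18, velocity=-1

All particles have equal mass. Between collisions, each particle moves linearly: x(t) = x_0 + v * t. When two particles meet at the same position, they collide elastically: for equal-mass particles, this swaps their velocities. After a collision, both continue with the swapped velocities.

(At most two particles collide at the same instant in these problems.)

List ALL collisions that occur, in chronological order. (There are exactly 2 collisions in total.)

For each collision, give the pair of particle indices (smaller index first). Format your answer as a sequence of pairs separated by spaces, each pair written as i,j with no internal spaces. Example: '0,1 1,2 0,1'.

Collision at t=7/2: particles 0 and 1 swap velocities; positions: p0=-3/2 p1=-3/2 p2=10 p3=29/2; velocities now: v0=-3 v1=-1 v2=0 v3=-1
Collision at t=8: particles 2 and 3 swap velocities; positions: p0=-15 p1=-6 p2=10 p3=10; velocities now: v0=-3 v1=-1 v2=-1 v3=0

Answer: 0,1 2,3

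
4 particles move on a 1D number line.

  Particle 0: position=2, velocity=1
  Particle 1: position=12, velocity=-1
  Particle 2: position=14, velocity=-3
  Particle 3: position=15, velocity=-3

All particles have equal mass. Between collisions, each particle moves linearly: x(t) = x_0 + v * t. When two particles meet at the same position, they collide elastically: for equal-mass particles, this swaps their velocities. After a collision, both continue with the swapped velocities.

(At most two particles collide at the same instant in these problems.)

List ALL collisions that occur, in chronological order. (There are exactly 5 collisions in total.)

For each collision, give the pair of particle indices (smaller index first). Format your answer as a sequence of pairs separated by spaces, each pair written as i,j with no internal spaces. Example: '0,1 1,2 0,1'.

Collision at t=1: particles 1 and 2 swap velocities; positions: p0=3 p1=11 p2=11 p3=12; velocities now: v0=1 v1=-3 v2=-1 v3=-3
Collision at t=3/2: particles 2 and 3 swap velocities; positions: p0=7/2 p1=19/2 p2=21/2 p3=21/2; velocities now: v0=1 v1=-3 v2=-3 v3=-1
Collision at t=3: particles 0 and 1 swap velocities; positions: p0=5 p1=5 p2=6 p3=9; velocities now: v0=-3 v1=1 v2=-3 v3=-1
Collision at t=13/4: particles 1 and 2 swap velocities; positions: p0=17/4 p1=21/4 p2=21/4 p3=35/4; velocities now: v0=-3 v1=-3 v2=1 v3=-1
Collision at t=5: particles 2 and 3 swap velocities; positions: p0=-1 p1=0 p2=7 p3=7; velocities now: v0=-3 v1=-3 v2=-1 v3=1

Answer: 1,2 2,3 0,1 1,2 2,3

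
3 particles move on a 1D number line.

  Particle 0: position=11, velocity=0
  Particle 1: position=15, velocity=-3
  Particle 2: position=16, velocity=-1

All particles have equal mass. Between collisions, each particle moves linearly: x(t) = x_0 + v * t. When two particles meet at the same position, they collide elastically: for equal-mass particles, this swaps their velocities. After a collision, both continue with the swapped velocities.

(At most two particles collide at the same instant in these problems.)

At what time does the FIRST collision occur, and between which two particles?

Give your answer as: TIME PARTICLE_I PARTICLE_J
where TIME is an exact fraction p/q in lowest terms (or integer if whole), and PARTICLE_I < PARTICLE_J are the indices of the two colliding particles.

Pair (0,1): pos 11,15 vel 0,-3 -> gap=4, closing at 3/unit, collide at t=4/3
Pair (1,2): pos 15,16 vel -3,-1 -> not approaching (rel speed -2 <= 0)
Earliest collision: t=4/3 between 0 and 1

Answer: 4/3 0 1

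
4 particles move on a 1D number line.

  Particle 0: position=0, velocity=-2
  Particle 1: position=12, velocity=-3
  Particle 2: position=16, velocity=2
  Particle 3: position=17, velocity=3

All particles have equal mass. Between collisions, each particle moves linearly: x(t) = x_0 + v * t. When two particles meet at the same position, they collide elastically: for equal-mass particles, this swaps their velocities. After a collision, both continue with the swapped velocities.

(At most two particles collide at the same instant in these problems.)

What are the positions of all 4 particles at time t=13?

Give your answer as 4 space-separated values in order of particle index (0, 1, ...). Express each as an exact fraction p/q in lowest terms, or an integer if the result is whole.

Answer: -27 -26 42 56

Derivation:
Collision at t=12: particles 0 and 1 swap velocities; positions: p0=-24 p1=-24 p2=40 p3=53; velocities now: v0=-3 v1=-2 v2=2 v3=3
Advance to t=13 (no further collisions before then); velocities: v0=-3 v1=-2 v2=2 v3=3; positions = -27 -26 42 56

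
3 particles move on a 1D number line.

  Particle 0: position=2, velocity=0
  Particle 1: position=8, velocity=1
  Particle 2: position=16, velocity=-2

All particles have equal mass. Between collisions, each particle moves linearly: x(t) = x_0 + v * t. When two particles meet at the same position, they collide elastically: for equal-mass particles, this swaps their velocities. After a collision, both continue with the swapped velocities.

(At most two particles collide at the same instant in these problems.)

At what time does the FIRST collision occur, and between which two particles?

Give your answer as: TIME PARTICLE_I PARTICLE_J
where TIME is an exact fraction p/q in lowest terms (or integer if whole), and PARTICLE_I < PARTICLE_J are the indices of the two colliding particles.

Answer: 8/3 1 2

Derivation:
Pair (0,1): pos 2,8 vel 0,1 -> not approaching (rel speed -1 <= 0)
Pair (1,2): pos 8,16 vel 1,-2 -> gap=8, closing at 3/unit, collide at t=8/3
Earliest collision: t=8/3 between 1 and 2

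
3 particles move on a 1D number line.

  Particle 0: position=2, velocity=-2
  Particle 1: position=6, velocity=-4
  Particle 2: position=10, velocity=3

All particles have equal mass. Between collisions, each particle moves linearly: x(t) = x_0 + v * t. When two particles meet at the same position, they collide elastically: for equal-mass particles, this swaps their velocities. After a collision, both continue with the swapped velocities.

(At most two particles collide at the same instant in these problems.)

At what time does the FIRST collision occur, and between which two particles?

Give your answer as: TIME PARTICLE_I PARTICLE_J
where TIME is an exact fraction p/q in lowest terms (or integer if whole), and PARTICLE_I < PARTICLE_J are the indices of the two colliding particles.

Pair (0,1): pos 2,6 vel -2,-4 -> gap=4, closing at 2/unit, collide at t=2
Pair (1,2): pos 6,10 vel -4,3 -> not approaching (rel speed -7 <= 0)
Earliest collision: t=2 between 0 and 1

Answer: 2 0 1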